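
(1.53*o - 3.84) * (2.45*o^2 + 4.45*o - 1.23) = 3.7485*o^3 - 2.5995*o^2 - 18.9699*o + 4.7232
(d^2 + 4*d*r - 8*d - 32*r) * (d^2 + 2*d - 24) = d^4 + 4*d^3*r - 6*d^3 - 24*d^2*r - 40*d^2 - 160*d*r + 192*d + 768*r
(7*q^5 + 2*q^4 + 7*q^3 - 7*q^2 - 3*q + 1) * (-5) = -35*q^5 - 10*q^4 - 35*q^3 + 35*q^2 + 15*q - 5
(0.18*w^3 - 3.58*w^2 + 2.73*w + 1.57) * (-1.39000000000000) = -0.2502*w^3 + 4.9762*w^2 - 3.7947*w - 2.1823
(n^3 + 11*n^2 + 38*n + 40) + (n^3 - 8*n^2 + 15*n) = 2*n^3 + 3*n^2 + 53*n + 40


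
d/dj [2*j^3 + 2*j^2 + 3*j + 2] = 6*j^2 + 4*j + 3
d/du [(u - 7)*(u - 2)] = 2*u - 9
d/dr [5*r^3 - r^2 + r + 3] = 15*r^2 - 2*r + 1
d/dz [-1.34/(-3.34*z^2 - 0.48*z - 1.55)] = (-8.9512*z - 0.6432)/(3.34*z^2 + 0.48*z + 1.55)^2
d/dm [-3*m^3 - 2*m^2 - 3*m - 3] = -9*m^2 - 4*m - 3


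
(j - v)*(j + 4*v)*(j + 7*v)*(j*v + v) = j^4*v + 10*j^3*v^2 + j^3*v + 17*j^2*v^3 + 10*j^2*v^2 - 28*j*v^4 + 17*j*v^3 - 28*v^4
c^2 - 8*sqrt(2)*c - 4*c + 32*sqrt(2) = (c - 4)*(c - 8*sqrt(2))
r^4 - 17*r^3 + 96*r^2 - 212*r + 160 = (r - 8)*(r - 5)*(r - 2)^2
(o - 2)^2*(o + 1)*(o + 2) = o^4 - o^3 - 6*o^2 + 4*o + 8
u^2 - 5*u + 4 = (u - 4)*(u - 1)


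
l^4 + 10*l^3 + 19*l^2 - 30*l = l*(l - 1)*(l + 5)*(l + 6)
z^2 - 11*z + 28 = (z - 7)*(z - 4)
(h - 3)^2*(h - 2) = h^3 - 8*h^2 + 21*h - 18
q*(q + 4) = q^2 + 4*q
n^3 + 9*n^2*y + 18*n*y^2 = n*(n + 3*y)*(n + 6*y)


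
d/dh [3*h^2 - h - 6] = 6*h - 1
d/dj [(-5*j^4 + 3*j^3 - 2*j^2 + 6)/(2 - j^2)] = j*(10*j^4 - 3*j^3 - 40*j^2 + 18*j + 4)/(j^4 - 4*j^2 + 4)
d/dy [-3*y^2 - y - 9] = -6*y - 1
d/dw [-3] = 0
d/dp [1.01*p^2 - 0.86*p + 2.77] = 2.02*p - 0.86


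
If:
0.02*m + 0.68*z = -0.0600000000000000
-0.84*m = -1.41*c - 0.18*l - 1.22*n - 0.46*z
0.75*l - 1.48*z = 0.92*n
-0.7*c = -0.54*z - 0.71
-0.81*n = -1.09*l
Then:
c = 0.89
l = 0.49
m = 2.46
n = 0.66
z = -0.16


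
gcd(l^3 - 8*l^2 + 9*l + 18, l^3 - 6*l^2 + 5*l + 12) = l^2 - 2*l - 3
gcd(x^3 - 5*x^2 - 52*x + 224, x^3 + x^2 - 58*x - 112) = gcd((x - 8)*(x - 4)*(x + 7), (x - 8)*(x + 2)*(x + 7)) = x^2 - x - 56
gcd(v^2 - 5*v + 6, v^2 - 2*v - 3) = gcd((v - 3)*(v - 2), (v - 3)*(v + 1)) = v - 3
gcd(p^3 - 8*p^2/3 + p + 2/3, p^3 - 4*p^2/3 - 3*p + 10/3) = p^2 - 3*p + 2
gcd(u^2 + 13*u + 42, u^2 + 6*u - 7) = u + 7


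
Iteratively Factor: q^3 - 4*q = (q - 2)*(q^2 + 2*q) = q*(q - 2)*(q + 2)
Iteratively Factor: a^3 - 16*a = (a + 4)*(a^2 - 4*a) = (a - 4)*(a + 4)*(a)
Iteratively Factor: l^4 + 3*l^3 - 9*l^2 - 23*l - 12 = (l + 1)*(l^3 + 2*l^2 - 11*l - 12) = (l + 1)^2*(l^2 + l - 12) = (l + 1)^2*(l + 4)*(l - 3)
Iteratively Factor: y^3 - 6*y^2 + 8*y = (y - 2)*(y^2 - 4*y) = y*(y - 2)*(y - 4)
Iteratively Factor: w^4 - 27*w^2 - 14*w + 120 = (w - 5)*(w^3 + 5*w^2 - 2*w - 24) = (w - 5)*(w + 4)*(w^2 + w - 6) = (w - 5)*(w - 2)*(w + 4)*(w + 3)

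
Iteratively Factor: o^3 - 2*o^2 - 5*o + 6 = (o - 1)*(o^2 - o - 6) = (o - 3)*(o - 1)*(o + 2)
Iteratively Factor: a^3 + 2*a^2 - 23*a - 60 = (a + 4)*(a^2 - 2*a - 15) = (a + 3)*(a + 4)*(a - 5)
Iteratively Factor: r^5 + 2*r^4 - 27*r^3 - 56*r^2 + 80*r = (r + 4)*(r^4 - 2*r^3 - 19*r^2 + 20*r) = (r + 4)^2*(r^3 - 6*r^2 + 5*r) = (r - 5)*(r + 4)^2*(r^2 - r) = r*(r - 5)*(r + 4)^2*(r - 1)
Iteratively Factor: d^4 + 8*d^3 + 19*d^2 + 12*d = (d)*(d^3 + 8*d^2 + 19*d + 12) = d*(d + 4)*(d^2 + 4*d + 3) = d*(d + 1)*(d + 4)*(d + 3)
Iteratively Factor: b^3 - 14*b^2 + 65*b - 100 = (b - 5)*(b^2 - 9*b + 20) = (b - 5)^2*(b - 4)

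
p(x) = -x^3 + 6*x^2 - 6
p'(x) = -3*x^2 + 12*x = 3*x*(4 - x)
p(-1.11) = 2.76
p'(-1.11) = -17.02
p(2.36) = 14.27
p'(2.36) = 11.61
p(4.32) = 25.35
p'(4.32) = -4.15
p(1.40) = 3.02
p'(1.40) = 10.92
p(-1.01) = 1.15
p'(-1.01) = -15.18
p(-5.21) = 298.29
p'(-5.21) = -143.95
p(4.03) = 25.99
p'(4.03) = -0.36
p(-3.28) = 93.84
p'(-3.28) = -71.64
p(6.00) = -6.00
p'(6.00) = -36.00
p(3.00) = 21.00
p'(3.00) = 9.00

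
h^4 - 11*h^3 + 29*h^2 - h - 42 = (h - 7)*(h - 3)*(h - 2)*(h + 1)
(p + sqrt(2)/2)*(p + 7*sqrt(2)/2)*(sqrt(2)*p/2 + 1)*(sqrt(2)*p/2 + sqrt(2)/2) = p^4/2 + p^3/2 + 5*sqrt(2)*p^3/2 + 5*sqrt(2)*p^2/2 + 23*p^2/4 + 7*sqrt(2)*p/4 + 23*p/4 + 7*sqrt(2)/4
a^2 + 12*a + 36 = (a + 6)^2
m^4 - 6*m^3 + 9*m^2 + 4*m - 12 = (m - 3)*(m - 2)^2*(m + 1)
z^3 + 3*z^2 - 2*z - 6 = (z + 3)*(z - sqrt(2))*(z + sqrt(2))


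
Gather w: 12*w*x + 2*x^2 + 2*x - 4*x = 12*w*x + 2*x^2 - 2*x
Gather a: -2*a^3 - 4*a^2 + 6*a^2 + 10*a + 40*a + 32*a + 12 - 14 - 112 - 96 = -2*a^3 + 2*a^2 + 82*a - 210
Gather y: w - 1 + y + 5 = w + y + 4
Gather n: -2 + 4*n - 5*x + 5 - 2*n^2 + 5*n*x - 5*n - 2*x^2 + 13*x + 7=-2*n^2 + n*(5*x - 1) - 2*x^2 + 8*x + 10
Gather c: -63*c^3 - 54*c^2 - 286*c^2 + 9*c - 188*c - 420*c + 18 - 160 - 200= -63*c^3 - 340*c^2 - 599*c - 342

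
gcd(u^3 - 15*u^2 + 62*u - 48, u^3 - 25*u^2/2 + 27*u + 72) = u^2 - 14*u + 48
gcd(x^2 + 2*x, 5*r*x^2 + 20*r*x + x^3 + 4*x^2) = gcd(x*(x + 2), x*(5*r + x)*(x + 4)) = x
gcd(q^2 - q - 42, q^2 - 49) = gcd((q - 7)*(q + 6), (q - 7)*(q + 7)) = q - 7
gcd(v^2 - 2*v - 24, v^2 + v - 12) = v + 4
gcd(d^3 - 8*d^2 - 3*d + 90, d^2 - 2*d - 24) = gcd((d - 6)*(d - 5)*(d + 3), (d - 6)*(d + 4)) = d - 6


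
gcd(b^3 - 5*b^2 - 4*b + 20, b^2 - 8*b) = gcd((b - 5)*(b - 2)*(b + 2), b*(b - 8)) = 1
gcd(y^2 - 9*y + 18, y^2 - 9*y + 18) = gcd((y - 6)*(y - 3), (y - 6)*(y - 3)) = y^2 - 9*y + 18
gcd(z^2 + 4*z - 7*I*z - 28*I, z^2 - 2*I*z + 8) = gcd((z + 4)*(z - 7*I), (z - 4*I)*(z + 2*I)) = 1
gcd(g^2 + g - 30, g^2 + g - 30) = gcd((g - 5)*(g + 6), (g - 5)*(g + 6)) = g^2 + g - 30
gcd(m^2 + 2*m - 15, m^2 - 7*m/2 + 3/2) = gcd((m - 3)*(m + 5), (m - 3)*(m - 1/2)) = m - 3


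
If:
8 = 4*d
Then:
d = 2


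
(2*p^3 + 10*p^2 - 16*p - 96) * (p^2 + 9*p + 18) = 2*p^5 + 28*p^4 + 110*p^3 - 60*p^2 - 1152*p - 1728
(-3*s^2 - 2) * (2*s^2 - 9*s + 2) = -6*s^4 + 27*s^3 - 10*s^2 + 18*s - 4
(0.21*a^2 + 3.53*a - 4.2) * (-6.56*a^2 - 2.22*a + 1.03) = -1.3776*a^4 - 23.623*a^3 + 19.9317*a^2 + 12.9599*a - 4.326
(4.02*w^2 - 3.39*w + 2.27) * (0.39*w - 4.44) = 1.5678*w^3 - 19.1709*w^2 + 15.9369*w - 10.0788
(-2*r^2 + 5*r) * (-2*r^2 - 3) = 4*r^4 - 10*r^3 + 6*r^2 - 15*r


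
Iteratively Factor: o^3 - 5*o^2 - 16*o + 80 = (o - 4)*(o^2 - o - 20) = (o - 4)*(o + 4)*(o - 5)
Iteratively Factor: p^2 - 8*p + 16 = (p - 4)*(p - 4)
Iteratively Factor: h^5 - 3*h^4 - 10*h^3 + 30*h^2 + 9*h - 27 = (h - 3)*(h^4 - 10*h^2 + 9) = (h - 3)*(h - 1)*(h^3 + h^2 - 9*h - 9) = (h - 3)*(h - 1)*(h + 3)*(h^2 - 2*h - 3) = (h - 3)^2*(h - 1)*(h + 3)*(h + 1)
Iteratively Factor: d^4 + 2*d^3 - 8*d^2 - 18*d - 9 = (d - 3)*(d^3 + 5*d^2 + 7*d + 3) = (d - 3)*(d + 1)*(d^2 + 4*d + 3) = (d - 3)*(d + 1)^2*(d + 3)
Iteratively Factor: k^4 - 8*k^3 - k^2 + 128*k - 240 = (k - 3)*(k^3 - 5*k^2 - 16*k + 80) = (k - 3)*(k + 4)*(k^2 - 9*k + 20) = (k - 5)*(k - 3)*(k + 4)*(k - 4)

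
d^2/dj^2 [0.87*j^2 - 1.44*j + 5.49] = 1.74000000000000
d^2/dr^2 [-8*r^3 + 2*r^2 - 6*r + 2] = 4 - 48*r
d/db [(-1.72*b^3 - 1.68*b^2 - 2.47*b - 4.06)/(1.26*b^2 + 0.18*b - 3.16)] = (-2.1672*b^4 - 0.6192*b^3 + 19.1154*b^2 + 20.8488*b + 8.536)/(1.5876*b^4 + 0.4536*b^3 - 7.9308*b^2 - 1.1376*b + 9.9856)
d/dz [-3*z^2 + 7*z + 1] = 7 - 6*z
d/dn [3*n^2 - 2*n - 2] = 6*n - 2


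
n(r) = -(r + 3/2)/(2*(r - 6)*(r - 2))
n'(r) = -1/(2*(r - 6)*(r - 2)) + (r + 3/2)/(2*(r - 6)*(r - 2)^2) + (r + 3/2)/(2*(r - 6)^2*(r - 2)) = (r^2 + 3*r - 24)/(2*(r^4 - 16*r^3 + 88*r^2 - 192*r + 144))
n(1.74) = -1.46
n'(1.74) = -6.42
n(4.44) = 0.78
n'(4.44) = 0.31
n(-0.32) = -0.04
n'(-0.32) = -0.06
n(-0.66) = -0.02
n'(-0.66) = -0.04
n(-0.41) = -0.04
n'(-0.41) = -0.05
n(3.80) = 0.67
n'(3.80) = 0.06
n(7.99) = -0.40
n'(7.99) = 0.22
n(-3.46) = 0.02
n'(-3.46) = -0.00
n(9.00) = -0.25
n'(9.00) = 0.10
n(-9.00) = 0.02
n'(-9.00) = 0.00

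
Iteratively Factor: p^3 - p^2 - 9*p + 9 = (p - 1)*(p^2 - 9) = (p - 3)*(p - 1)*(p + 3)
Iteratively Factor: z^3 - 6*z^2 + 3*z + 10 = (z - 2)*(z^2 - 4*z - 5) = (z - 5)*(z - 2)*(z + 1)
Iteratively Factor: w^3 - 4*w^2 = (w - 4)*(w^2) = w*(w - 4)*(w)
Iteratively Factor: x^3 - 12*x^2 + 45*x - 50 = (x - 5)*(x^2 - 7*x + 10) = (x - 5)^2*(x - 2)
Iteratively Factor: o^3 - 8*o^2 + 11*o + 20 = (o - 5)*(o^2 - 3*o - 4) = (o - 5)*(o - 4)*(o + 1)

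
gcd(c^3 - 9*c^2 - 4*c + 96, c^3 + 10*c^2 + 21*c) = c + 3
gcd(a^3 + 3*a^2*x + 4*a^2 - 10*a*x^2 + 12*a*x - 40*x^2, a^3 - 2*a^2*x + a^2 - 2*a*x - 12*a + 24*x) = -a^2 + 2*a*x - 4*a + 8*x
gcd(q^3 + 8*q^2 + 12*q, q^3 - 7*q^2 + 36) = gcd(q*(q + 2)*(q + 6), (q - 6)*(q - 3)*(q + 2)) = q + 2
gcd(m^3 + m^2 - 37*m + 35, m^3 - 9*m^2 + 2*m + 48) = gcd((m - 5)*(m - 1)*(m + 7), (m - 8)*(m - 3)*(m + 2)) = 1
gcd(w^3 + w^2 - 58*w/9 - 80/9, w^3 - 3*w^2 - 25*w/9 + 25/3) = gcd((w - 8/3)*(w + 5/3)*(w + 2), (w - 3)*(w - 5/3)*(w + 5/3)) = w + 5/3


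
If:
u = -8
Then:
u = -8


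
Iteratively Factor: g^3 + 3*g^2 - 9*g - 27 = (g + 3)*(g^2 - 9) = (g + 3)^2*(g - 3)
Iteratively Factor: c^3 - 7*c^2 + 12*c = (c - 3)*(c^2 - 4*c) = c*(c - 3)*(c - 4)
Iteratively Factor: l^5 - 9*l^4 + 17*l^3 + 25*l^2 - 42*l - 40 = (l - 4)*(l^4 - 5*l^3 - 3*l^2 + 13*l + 10) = (l - 5)*(l - 4)*(l^3 - 3*l - 2) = (l - 5)*(l - 4)*(l + 1)*(l^2 - l - 2) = (l - 5)*(l - 4)*(l + 1)^2*(l - 2)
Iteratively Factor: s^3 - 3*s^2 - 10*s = (s)*(s^2 - 3*s - 10) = s*(s + 2)*(s - 5)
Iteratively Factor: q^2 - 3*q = (q)*(q - 3)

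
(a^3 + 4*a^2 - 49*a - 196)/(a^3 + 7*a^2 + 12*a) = (a^2 - 49)/(a*(a + 3))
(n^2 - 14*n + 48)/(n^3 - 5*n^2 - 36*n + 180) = (n - 8)/(n^2 + n - 30)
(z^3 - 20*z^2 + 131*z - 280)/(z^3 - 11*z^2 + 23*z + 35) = (z - 8)/(z + 1)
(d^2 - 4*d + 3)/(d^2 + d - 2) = (d - 3)/(d + 2)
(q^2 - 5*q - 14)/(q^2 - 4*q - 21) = (q + 2)/(q + 3)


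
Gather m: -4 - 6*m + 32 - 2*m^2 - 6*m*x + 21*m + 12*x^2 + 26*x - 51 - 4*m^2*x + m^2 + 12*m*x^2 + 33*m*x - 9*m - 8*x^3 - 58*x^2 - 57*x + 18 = m^2*(-4*x - 1) + m*(12*x^2 + 27*x + 6) - 8*x^3 - 46*x^2 - 31*x - 5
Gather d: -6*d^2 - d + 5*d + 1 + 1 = -6*d^2 + 4*d + 2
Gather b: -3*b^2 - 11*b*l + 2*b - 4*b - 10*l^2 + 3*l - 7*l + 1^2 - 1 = -3*b^2 + b*(-11*l - 2) - 10*l^2 - 4*l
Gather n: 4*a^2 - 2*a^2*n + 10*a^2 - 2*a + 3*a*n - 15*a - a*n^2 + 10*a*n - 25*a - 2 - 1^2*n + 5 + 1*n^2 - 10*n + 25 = 14*a^2 - 42*a + n^2*(1 - a) + n*(-2*a^2 + 13*a - 11) + 28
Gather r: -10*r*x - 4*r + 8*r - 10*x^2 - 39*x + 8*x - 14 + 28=r*(4 - 10*x) - 10*x^2 - 31*x + 14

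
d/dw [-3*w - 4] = -3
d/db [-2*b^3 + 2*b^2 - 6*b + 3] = -6*b^2 + 4*b - 6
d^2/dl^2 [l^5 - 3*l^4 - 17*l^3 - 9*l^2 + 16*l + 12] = 20*l^3 - 36*l^2 - 102*l - 18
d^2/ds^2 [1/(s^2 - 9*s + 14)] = 2*(-s^2 + 9*s + (2*s - 9)^2 - 14)/(s^2 - 9*s + 14)^3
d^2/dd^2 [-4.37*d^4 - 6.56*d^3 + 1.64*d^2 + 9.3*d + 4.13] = -52.44*d^2 - 39.36*d + 3.28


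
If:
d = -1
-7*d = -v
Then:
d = -1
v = -7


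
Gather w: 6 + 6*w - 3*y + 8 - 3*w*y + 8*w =w*(14 - 3*y) - 3*y + 14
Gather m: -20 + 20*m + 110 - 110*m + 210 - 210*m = 300 - 300*m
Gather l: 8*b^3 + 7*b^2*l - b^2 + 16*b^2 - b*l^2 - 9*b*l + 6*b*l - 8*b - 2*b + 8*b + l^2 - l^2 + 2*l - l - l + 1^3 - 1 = 8*b^3 + 15*b^2 - b*l^2 - 2*b + l*(7*b^2 - 3*b)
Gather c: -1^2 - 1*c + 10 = 9 - c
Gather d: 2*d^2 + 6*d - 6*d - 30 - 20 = 2*d^2 - 50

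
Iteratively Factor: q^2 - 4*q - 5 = (q - 5)*(q + 1)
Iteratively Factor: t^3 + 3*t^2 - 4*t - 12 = (t + 3)*(t^2 - 4) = (t + 2)*(t + 3)*(t - 2)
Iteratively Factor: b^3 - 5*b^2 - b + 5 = (b - 1)*(b^2 - 4*b - 5) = (b - 5)*(b - 1)*(b + 1)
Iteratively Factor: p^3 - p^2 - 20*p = (p)*(p^2 - p - 20) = p*(p - 5)*(p + 4)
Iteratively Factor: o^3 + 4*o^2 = (o + 4)*(o^2) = o*(o + 4)*(o)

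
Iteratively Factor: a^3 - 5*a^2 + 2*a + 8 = (a - 2)*(a^2 - 3*a - 4) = (a - 4)*(a - 2)*(a + 1)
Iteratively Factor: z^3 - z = (z - 1)*(z^2 + z) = (z - 1)*(z + 1)*(z)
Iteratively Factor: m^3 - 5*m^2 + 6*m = (m - 3)*(m^2 - 2*m) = m*(m - 3)*(m - 2)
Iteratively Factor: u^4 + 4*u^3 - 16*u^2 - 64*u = (u + 4)*(u^3 - 16*u) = (u + 4)^2*(u^2 - 4*u) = u*(u + 4)^2*(u - 4)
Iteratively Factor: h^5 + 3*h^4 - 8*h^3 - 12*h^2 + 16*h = (h - 2)*(h^4 + 5*h^3 + 2*h^2 - 8*h) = (h - 2)*(h - 1)*(h^3 + 6*h^2 + 8*h) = (h - 2)*(h - 1)*(h + 2)*(h^2 + 4*h) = (h - 2)*(h - 1)*(h + 2)*(h + 4)*(h)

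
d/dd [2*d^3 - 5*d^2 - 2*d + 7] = 6*d^2 - 10*d - 2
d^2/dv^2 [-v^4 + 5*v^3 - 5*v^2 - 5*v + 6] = -12*v^2 + 30*v - 10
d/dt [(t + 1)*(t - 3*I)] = 2*t + 1 - 3*I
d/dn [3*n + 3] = 3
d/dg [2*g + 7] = 2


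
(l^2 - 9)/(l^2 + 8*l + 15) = (l - 3)/(l + 5)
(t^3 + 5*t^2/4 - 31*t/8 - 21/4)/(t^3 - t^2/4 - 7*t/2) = (t + 3/2)/t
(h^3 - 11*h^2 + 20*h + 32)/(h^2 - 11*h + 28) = (h^2 - 7*h - 8)/(h - 7)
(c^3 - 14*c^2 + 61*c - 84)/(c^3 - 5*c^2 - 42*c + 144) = (c^2 - 11*c + 28)/(c^2 - 2*c - 48)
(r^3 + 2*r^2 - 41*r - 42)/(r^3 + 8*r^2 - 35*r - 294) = (r + 1)/(r + 7)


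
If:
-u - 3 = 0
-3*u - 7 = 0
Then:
No Solution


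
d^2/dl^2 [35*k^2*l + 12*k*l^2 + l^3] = 24*k + 6*l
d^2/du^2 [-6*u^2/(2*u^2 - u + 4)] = 24*(-u^3 + 12*u^2 - 8)/(8*u^6 - 12*u^5 + 54*u^4 - 49*u^3 + 108*u^2 - 48*u + 64)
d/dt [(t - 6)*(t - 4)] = 2*t - 10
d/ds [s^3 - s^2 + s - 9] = 3*s^2 - 2*s + 1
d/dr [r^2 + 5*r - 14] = 2*r + 5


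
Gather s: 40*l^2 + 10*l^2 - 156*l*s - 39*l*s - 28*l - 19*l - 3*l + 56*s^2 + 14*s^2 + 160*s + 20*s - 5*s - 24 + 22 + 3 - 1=50*l^2 - 50*l + 70*s^2 + s*(175 - 195*l)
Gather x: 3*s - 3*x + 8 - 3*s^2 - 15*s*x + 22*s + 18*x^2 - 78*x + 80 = -3*s^2 + 25*s + 18*x^2 + x*(-15*s - 81) + 88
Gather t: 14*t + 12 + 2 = 14*t + 14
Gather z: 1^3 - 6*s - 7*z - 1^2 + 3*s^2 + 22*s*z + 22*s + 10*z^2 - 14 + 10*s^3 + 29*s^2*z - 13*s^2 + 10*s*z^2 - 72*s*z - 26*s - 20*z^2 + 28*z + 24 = 10*s^3 - 10*s^2 - 10*s + z^2*(10*s - 10) + z*(29*s^2 - 50*s + 21) + 10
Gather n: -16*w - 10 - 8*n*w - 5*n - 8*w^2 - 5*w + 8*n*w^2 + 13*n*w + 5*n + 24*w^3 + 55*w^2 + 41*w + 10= n*(8*w^2 + 5*w) + 24*w^3 + 47*w^2 + 20*w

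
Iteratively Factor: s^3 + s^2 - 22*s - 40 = (s + 2)*(s^2 - s - 20) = (s + 2)*(s + 4)*(s - 5)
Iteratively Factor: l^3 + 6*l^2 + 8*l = (l + 2)*(l^2 + 4*l) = l*(l + 2)*(l + 4)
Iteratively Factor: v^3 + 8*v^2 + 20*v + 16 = (v + 2)*(v^2 + 6*v + 8) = (v + 2)*(v + 4)*(v + 2)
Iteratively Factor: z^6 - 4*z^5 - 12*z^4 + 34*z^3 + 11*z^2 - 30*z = (z - 1)*(z^5 - 3*z^4 - 15*z^3 + 19*z^2 + 30*z) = z*(z - 1)*(z^4 - 3*z^3 - 15*z^2 + 19*z + 30) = z*(z - 1)*(z + 3)*(z^3 - 6*z^2 + 3*z + 10) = z*(z - 2)*(z - 1)*(z + 3)*(z^2 - 4*z - 5) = z*(z - 5)*(z - 2)*(z - 1)*(z + 3)*(z + 1)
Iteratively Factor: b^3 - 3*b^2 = (b)*(b^2 - 3*b) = b^2*(b - 3)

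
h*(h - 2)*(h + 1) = h^3 - h^2 - 2*h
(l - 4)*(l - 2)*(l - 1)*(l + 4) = l^4 - 3*l^3 - 14*l^2 + 48*l - 32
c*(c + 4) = c^2 + 4*c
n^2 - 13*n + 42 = (n - 7)*(n - 6)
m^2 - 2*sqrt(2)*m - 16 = (m - 4*sqrt(2))*(m + 2*sqrt(2))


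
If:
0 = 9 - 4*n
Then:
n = 9/4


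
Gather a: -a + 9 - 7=2 - a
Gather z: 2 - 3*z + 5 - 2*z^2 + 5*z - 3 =-2*z^2 + 2*z + 4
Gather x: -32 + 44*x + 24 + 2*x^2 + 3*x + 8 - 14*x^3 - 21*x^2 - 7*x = -14*x^3 - 19*x^2 + 40*x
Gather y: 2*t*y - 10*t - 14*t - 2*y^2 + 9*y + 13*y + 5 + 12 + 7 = -24*t - 2*y^2 + y*(2*t + 22) + 24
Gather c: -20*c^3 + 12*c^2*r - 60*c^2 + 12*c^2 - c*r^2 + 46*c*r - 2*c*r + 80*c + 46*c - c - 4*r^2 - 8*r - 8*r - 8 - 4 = -20*c^3 + c^2*(12*r - 48) + c*(-r^2 + 44*r + 125) - 4*r^2 - 16*r - 12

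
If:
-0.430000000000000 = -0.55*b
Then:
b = 0.78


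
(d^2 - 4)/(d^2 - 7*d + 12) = (d^2 - 4)/(d^2 - 7*d + 12)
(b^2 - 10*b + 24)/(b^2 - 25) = (b^2 - 10*b + 24)/(b^2 - 25)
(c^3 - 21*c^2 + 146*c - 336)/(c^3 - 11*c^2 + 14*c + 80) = (c^2 - 13*c + 42)/(c^2 - 3*c - 10)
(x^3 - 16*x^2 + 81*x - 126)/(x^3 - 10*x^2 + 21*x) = (x - 6)/x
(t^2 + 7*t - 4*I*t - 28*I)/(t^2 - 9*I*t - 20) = (t + 7)/(t - 5*I)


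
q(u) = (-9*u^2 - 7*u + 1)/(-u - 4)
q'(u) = (-18*u - 7)/(-u - 4) + (-9*u^2 - 7*u + 1)/(-u - 4)^2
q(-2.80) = 41.63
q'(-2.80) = -70.86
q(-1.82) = 7.37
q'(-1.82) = -15.20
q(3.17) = 15.57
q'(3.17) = 6.76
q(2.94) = 14.03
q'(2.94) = 6.61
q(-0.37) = -0.65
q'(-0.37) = 0.27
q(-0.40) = -0.66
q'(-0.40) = 0.13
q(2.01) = 8.22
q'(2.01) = 5.82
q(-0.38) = -0.65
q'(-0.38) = 0.22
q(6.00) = 36.50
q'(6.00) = 7.85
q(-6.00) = -140.50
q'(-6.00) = -19.75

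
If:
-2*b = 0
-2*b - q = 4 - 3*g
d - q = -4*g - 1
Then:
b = 0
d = -q/3 - 19/3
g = q/3 + 4/3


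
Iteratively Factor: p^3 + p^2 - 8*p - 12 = (p + 2)*(p^2 - p - 6) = (p - 3)*(p + 2)*(p + 2)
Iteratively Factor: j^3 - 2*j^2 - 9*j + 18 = (j - 2)*(j^2 - 9) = (j - 3)*(j - 2)*(j + 3)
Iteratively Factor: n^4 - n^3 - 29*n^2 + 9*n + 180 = (n - 3)*(n^3 + 2*n^2 - 23*n - 60) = (n - 3)*(n + 4)*(n^2 - 2*n - 15) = (n - 5)*(n - 3)*(n + 4)*(n + 3)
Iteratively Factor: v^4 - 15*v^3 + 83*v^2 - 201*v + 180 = (v - 4)*(v^3 - 11*v^2 + 39*v - 45) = (v - 4)*(v - 3)*(v^2 - 8*v + 15) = (v - 4)*(v - 3)^2*(v - 5)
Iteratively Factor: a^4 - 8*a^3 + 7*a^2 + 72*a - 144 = (a + 3)*(a^3 - 11*a^2 + 40*a - 48) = (a - 4)*(a + 3)*(a^2 - 7*a + 12) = (a - 4)^2*(a + 3)*(a - 3)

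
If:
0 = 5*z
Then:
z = 0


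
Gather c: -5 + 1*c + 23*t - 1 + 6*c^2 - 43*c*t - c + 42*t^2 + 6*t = 6*c^2 - 43*c*t + 42*t^2 + 29*t - 6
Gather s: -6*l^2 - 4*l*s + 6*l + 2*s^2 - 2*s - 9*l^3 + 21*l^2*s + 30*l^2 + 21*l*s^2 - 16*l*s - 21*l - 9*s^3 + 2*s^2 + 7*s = -9*l^3 + 24*l^2 - 15*l - 9*s^3 + s^2*(21*l + 4) + s*(21*l^2 - 20*l + 5)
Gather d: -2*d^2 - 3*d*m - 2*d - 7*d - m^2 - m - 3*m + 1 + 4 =-2*d^2 + d*(-3*m - 9) - m^2 - 4*m + 5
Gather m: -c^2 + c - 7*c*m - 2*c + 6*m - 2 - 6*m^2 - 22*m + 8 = -c^2 - c - 6*m^2 + m*(-7*c - 16) + 6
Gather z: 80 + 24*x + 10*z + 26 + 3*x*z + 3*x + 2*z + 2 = 27*x + z*(3*x + 12) + 108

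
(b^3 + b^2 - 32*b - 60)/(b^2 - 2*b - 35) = (b^2 - 4*b - 12)/(b - 7)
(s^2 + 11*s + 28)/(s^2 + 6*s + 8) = (s + 7)/(s + 2)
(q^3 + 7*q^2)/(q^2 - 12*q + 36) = q^2*(q + 7)/(q^2 - 12*q + 36)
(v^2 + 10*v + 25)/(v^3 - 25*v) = (v + 5)/(v*(v - 5))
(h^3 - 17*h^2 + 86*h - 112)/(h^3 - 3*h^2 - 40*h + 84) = (h - 8)/(h + 6)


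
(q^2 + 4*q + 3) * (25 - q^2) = -q^4 - 4*q^3 + 22*q^2 + 100*q + 75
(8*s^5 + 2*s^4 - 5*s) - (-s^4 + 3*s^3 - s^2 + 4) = 8*s^5 + 3*s^4 - 3*s^3 + s^2 - 5*s - 4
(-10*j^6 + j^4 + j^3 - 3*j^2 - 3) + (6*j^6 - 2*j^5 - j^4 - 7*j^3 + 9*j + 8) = -4*j^6 - 2*j^5 - 6*j^3 - 3*j^2 + 9*j + 5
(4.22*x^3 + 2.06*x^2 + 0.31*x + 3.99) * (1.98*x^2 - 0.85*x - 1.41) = 8.3556*x^5 + 0.4918*x^4 - 7.0874*x^3 + 4.7321*x^2 - 3.8286*x - 5.6259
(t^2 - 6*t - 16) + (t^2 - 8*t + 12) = 2*t^2 - 14*t - 4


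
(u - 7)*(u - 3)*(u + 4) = u^3 - 6*u^2 - 19*u + 84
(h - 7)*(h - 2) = h^2 - 9*h + 14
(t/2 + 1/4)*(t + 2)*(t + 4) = t^3/2 + 13*t^2/4 + 11*t/2 + 2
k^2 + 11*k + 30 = (k + 5)*(k + 6)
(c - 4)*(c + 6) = c^2 + 2*c - 24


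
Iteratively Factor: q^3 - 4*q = (q)*(q^2 - 4) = q*(q + 2)*(q - 2)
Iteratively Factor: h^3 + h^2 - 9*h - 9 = (h - 3)*(h^2 + 4*h + 3) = (h - 3)*(h + 3)*(h + 1)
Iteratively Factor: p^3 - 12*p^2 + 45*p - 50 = (p - 5)*(p^2 - 7*p + 10) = (p - 5)*(p - 2)*(p - 5)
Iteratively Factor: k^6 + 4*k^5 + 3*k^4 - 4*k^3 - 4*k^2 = (k)*(k^5 + 4*k^4 + 3*k^3 - 4*k^2 - 4*k) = k*(k + 2)*(k^4 + 2*k^3 - k^2 - 2*k) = k*(k - 1)*(k + 2)*(k^3 + 3*k^2 + 2*k) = k*(k - 1)*(k + 1)*(k + 2)*(k^2 + 2*k) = k*(k - 1)*(k + 1)*(k + 2)^2*(k)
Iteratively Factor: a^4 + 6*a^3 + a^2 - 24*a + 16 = (a + 4)*(a^3 + 2*a^2 - 7*a + 4) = (a - 1)*(a + 4)*(a^2 + 3*a - 4) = (a - 1)^2*(a + 4)*(a + 4)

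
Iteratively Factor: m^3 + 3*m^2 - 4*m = (m - 1)*(m^2 + 4*m) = (m - 1)*(m + 4)*(m)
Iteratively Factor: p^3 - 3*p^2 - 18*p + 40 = (p - 2)*(p^2 - p - 20) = (p - 2)*(p + 4)*(p - 5)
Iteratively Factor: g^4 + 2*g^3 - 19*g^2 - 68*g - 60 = (g + 2)*(g^3 - 19*g - 30) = (g + 2)*(g + 3)*(g^2 - 3*g - 10) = (g - 5)*(g + 2)*(g + 3)*(g + 2)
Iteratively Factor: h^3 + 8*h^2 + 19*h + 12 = (h + 1)*(h^2 + 7*h + 12) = (h + 1)*(h + 4)*(h + 3)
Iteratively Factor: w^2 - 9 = (w - 3)*(w + 3)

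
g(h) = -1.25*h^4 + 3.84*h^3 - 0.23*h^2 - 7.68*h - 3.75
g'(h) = -5.0*h^3 + 11.52*h^2 - 0.46*h - 7.68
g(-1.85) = -29.28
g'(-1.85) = 64.26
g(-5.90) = -2269.77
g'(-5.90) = 1422.94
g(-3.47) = -321.54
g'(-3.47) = 341.54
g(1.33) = -9.25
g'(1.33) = 0.32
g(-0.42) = -0.89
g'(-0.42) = -5.08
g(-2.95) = -176.34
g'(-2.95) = 222.29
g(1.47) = -9.18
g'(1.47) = 0.65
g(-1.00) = -1.39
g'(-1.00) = 9.30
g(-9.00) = -10953.87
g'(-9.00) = 4574.58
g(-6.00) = -2415.39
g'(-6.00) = 1489.80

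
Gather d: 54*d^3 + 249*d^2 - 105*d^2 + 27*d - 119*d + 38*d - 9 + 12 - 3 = 54*d^3 + 144*d^2 - 54*d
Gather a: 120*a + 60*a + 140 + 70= 180*a + 210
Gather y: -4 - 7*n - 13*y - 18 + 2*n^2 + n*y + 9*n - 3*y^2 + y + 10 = 2*n^2 + 2*n - 3*y^2 + y*(n - 12) - 12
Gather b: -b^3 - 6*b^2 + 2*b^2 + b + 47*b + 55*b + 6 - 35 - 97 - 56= -b^3 - 4*b^2 + 103*b - 182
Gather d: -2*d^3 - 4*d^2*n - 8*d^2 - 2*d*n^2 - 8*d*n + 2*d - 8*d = -2*d^3 + d^2*(-4*n - 8) + d*(-2*n^2 - 8*n - 6)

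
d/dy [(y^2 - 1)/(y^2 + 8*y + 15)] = 8*(y^2 + 4*y + 1)/(y^4 + 16*y^3 + 94*y^2 + 240*y + 225)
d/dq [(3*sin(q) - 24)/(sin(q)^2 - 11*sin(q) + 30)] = 3*(16*sin(q) + cos(q)^2 - 59)*cos(q)/(sin(q)^2 - 11*sin(q) + 30)^2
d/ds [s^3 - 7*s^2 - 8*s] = 3*s^2 - 14*s - 8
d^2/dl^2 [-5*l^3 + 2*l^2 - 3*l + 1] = 4 - 30*l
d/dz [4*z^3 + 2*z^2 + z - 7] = 12*z^2 + 4*z + 1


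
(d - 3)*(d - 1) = d^2 - 4*d + 3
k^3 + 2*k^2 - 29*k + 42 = (k - 3)*(k - 2)*(k + 7)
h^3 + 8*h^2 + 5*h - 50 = (h - 2)*(h + 5)^2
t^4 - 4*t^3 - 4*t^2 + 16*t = t*(t - 4)*(t - 2)*(t + 2)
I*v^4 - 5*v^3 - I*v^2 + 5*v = v*(v - 1)*(v + 5*I)*(I*v + I)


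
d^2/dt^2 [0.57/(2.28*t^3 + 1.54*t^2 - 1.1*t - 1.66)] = (-(7.7976*t + 1.7556)*(2.28*t^3 + 1.54*t^2 - 1.1*t - 1.66) + 0.57*(6.84*t^2 + 3.08*t - 1.1)*(13.68*t^2 + 6.16*t - 2.2))/(2.28*t^3 + 1.54*t^2 - 1.1*t - 1.66)^3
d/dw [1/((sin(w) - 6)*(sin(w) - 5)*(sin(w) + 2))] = (-3*sin(w)^2 + 18*sin(w) - 8)*cos(w)/((sin(w) - 6)^2*(sin(w) - 5)^2*(sin(w) + 2)^2)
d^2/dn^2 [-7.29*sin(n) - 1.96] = 7.29*sin(n)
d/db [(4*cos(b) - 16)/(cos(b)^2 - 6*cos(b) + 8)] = 4*sin(b)/(cos(b) - 2)^2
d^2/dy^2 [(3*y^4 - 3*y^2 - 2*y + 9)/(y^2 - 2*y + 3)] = 2*(3*y^6 - 18*y^5 + 63*y^4 - 152*y^3 + 216*y^2 - 36*y - 30)/(y^6 - 6*y^5 + 21*y^4 - 44*y^3 + 63*y^2 - 54*y + 27)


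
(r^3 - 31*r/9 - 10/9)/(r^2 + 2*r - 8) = (r^2 + 2*r + 5/9)/(r + 4)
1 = 1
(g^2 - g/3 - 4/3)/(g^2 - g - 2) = (g - 4/3)/(g - 2)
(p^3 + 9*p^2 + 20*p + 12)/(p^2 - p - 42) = (p^2 + 3*p + 2)/(p - 7)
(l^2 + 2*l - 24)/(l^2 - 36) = (l - 4)/(l - 6)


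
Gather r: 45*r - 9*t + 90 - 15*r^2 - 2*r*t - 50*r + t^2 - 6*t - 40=-15*r^2 + r*(-2*t - 5) + t^2 - 15*t + 50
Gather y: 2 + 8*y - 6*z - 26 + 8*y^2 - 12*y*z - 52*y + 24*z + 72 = 8*y^2 + y*(-12*z - 44) + 18*z + 48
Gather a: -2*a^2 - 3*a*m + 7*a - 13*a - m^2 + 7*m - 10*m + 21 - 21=-2*a^2 + a*(-3*m - 6) - m^2 - 3*m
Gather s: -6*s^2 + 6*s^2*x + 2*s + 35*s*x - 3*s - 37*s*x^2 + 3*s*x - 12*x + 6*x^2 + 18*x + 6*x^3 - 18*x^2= s^2*(6*x - 6) + s*(-37*x^2 + 38*x - 1) + 6*x^3 - 12*x^2 + 6*x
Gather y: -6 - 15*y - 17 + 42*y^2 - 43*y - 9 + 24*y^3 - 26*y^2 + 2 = 24*y^3 + 16*y^2 - 58*y - 30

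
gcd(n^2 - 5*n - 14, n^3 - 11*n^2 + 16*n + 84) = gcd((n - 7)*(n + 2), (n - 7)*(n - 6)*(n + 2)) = n^2 - 5*n - 14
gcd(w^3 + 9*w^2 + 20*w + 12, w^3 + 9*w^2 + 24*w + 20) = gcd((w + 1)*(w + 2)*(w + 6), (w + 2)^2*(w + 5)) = w + 2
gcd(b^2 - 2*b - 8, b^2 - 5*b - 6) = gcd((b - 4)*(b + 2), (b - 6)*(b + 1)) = 1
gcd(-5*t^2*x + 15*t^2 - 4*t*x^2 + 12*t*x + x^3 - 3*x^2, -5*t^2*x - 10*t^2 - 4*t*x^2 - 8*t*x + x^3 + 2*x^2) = -5*t^2 - 4*t*x + x^2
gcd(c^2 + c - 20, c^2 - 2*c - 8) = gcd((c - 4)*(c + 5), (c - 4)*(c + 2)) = c - 4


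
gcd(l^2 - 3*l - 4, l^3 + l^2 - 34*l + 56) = l - 4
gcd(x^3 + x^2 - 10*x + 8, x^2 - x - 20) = x + 4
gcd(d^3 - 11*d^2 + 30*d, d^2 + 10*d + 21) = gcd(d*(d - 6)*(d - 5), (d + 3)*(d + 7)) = 1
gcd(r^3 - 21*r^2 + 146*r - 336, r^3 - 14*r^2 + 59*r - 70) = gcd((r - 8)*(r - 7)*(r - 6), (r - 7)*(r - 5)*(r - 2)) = r - 7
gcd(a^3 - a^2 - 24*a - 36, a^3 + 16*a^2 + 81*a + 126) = a + 3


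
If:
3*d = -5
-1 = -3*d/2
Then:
No Solution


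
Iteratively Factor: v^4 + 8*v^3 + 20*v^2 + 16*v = (v + 2)*(v^3 + 6*v^2 + 8*v) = (v + 2)*(v + 4)*(v^2 + 2*v) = (v + 2)^2*(v + 4)*(v)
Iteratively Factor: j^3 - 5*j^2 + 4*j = (j)*(j^2 - 5*j + 4) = j*(j - 1)*(j - 4)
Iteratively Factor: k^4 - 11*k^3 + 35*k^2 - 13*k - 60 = (k - 3)*(k^3 - 8*k^2 + 11*k + 20) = (k - 4)*(k - 3)*(k^2 - 4*k - 5) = (k - 4)*(k - 3)*(k + 1)*(k - 5)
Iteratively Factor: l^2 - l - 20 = (l + 4)*(l - 5)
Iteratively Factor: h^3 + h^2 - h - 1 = (h + 1)*(h^2 - 1) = (h - 1)*(h + 1)*(h + 1)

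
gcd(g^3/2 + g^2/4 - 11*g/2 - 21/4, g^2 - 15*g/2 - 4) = 1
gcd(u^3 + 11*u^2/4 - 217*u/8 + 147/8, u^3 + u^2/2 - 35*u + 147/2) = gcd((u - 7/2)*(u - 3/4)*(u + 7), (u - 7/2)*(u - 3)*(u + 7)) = u^2 + 7*u/2 - 49/2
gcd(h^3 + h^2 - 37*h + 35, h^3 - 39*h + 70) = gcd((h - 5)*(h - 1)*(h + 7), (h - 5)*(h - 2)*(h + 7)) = h^2 + 2*h - 35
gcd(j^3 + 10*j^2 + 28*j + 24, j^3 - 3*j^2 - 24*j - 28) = j^2 + 4*j + 4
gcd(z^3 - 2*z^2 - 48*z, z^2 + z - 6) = 1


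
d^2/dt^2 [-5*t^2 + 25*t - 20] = -10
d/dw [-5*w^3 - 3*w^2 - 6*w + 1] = -15*w^2 - 6*w - 6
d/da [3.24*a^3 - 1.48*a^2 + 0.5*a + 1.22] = 9.72*a^2 - 2.96*a + 0.5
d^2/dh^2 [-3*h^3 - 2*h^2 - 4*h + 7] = -18*h - 4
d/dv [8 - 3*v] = -3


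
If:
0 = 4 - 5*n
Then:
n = 4/5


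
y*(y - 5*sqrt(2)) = y^2 - 5*sqrt(2)*y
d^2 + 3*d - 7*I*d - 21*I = (d + 3)*(d - 7*I)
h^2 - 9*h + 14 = (h - 7)*(h - 2)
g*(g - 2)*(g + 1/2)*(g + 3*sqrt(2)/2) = g^4 - 3*g^3/2 + 3*sqrt(2)*g^3/2 - 9*sqrt(2)*g^2/4 - g^2 - 3*sqrt(2)*g/2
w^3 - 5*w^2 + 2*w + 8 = (w - 4)*(w - 2)*(w + 1)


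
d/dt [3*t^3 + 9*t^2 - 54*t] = 9*t^2 + 18*t - 54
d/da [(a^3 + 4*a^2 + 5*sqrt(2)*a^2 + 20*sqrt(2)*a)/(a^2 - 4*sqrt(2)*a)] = (a^2 - 8*sqrt(2)*a - 36*sqrt(2) - 40)/(a^2 - 8*sqrt(2)*a + 32)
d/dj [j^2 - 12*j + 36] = 2*j - 12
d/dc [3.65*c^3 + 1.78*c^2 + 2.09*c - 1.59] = 10.95*c^2 + 3.56*c + 2.09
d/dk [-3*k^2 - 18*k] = -6*k - 18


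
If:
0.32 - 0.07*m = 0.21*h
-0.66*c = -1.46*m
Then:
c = 2.21212121212121*m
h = 1.52380952380952 - 0.333333333333333*m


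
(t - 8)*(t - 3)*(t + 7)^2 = t^4 + 3*t^3 - 81*t^2 - 203*t + 1176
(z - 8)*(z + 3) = z^2 - 5*z - 24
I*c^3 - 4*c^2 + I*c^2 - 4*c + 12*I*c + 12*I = (c - 2*I)*(c + 6*I)*(I*c + I)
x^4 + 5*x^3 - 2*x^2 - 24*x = x*(x - 2)*(x + 3)*(x + 4)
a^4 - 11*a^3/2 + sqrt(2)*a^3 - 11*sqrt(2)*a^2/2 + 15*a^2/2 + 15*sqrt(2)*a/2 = a*(a - 3)*(a - 5/2)*(a + sqrt(2))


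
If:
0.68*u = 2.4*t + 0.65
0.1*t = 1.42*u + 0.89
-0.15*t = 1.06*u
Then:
No Solution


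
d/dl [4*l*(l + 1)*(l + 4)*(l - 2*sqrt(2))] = 16*l^3 - 24*sqrt(2)*l^2 + 60*l^2 - 80*sqrt(2)*l + 32*l - 32*sqrt(2)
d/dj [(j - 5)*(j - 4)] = 2*j - 9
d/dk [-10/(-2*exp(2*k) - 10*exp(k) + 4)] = (-10*exp(k) - 25)*exp(k)/(exp(2*k) + 5*exp(k) - 2)^2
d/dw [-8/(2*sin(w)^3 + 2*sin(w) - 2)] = 4*(3*sin(w)^2 + 1)*cos(w)/(sin(w)^3 + sin(w) - 1)^2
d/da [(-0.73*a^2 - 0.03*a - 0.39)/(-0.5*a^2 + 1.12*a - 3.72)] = (-0.8326*a^2 + 5.0412*a + 0.5484)/(0.25*a^4 - 1.12*a^3 + 4.9744*a^2 - 8.3328*a + 13.8384)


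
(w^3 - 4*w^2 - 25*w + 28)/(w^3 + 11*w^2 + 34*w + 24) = (w^2 - 8*w + 7)/(w^2 + 7*w + 6)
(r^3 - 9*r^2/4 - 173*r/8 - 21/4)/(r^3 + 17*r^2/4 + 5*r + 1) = (r^2 - 5*r/2 - 21)/(r^2 + 4*r + 4)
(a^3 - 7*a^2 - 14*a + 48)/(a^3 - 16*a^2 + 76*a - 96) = (a + 3)/(a - 6)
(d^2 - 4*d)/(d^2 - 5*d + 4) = d/(d - 1)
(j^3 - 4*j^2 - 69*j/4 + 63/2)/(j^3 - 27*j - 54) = (j^2 + 2*j - 21/4)/(j^2 + 6*j + 9)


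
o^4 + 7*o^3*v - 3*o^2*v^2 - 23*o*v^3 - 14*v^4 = (o - 2*v)*(o + v)^2*(o + 7*v)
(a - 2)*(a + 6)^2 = a^3 + 10*a^2 + 12*a - 72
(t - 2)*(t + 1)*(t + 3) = t^3 + 2*t^2 - 5*t - 6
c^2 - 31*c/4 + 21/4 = (c - 7)*(c - 3/4)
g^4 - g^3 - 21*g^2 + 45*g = g*(g - 3)^2*(g + 5)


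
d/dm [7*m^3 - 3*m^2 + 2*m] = 21*m^2 - 6*m + 2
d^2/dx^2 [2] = 0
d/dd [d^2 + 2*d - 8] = 2*d + 2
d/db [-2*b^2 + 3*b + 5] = 3 - 4*b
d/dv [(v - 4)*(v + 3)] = 2*v - 1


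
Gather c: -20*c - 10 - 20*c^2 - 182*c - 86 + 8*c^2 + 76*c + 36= -12*c^2 - 126*c - 60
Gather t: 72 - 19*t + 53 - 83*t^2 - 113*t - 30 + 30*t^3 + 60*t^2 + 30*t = 30*t^3 - 23*t^2 - 102*t + 95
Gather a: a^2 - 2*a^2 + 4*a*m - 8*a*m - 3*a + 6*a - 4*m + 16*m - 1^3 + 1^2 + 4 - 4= -a^2 + a*(3 - 4*m) + 12*m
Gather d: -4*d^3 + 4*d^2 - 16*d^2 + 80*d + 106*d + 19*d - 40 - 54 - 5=-4*d^3 - 12*d^2 + 205*d - 99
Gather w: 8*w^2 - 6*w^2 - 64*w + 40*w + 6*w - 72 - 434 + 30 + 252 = 2*w^2 - 18*w - 224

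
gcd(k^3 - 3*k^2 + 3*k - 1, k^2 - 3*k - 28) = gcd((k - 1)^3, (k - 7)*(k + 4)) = 1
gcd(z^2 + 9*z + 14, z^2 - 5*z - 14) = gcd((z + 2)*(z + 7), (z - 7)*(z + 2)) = z + 2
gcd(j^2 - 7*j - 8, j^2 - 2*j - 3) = j + 1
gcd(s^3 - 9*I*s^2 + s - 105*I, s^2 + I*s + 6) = s + 3*I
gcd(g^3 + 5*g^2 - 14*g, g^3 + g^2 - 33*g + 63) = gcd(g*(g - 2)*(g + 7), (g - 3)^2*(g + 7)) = g + 7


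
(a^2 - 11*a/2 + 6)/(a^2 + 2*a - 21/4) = 2*(a - 4)/(2*a + 7)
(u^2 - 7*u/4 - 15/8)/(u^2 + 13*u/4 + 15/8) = (2*u - 5)/(2*u + 5)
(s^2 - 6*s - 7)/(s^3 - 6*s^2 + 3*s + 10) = (s - 7)/(s^2 - 7*s + 10)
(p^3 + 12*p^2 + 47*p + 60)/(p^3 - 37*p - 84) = (p + 5)/(p - 7)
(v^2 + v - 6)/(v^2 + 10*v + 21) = (v - 2)/(v + 7)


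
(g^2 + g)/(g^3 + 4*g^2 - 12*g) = (g + 1)/(g^2 + 4*g - 12)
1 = 1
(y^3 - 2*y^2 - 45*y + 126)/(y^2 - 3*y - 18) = (y^2 + 4*y - 21)/(y + 3)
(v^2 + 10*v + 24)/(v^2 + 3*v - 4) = (v + 6)/(v - 1)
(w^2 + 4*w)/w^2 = (w + 4)/w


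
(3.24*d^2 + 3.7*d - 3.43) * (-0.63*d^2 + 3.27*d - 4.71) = -2.0412*d^4 + 8.2638*d^3 - 1.0005*d^2 - 28.6431*d + 16.1553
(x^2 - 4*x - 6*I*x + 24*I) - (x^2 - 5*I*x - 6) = -4*x - I*x + 6 + 24*I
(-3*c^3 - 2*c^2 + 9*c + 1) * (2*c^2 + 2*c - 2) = -6*c^5 - 10*c^4 + 20*c^3 + 24*c^2 - 16*c - 2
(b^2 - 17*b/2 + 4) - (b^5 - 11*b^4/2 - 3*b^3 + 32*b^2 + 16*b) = -b^5 + 11*b^4/2 + 3*b^3 - 31*b^2 - 49*b/2 + 4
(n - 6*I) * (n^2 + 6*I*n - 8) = n^3 + 28*n + 48*I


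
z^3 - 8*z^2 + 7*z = z*(z - 7)*(z - 1)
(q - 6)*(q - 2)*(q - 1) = q^3 - 9*q^2 + 20*q - 12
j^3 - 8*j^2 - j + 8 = (j - 8)*(j - 1)*(j + 1)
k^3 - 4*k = k*(k - 2)*(k + 2)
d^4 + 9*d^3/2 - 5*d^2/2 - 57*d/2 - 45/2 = (d - 5/2)*(d + 1)*(d + 3)^2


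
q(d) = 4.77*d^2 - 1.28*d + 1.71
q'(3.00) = 27.34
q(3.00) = 40.80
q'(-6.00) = -58.52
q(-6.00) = 181.11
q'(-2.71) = -27.13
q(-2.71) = 40.21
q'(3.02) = 27.53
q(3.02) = 41.35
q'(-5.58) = -54.51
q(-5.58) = 157.37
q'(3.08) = 28.10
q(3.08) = 43.02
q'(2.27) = 20.38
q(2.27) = 23.38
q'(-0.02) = -1.47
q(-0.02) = 1.74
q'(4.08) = 37.64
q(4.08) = 75.89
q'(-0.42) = -5.29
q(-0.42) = 3.09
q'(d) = 9.54*d - 1.28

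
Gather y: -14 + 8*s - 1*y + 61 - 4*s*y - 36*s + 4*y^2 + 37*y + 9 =-28*s + 4*y^2 + y*(36 - 4*s) + 56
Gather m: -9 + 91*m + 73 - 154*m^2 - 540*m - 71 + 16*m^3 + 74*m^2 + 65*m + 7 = 16*m^3 - 80*m^2 - 384*m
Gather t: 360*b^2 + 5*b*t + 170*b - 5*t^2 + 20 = 360*b^2 + 5*b*t + 170*b - 5*t^2 + 20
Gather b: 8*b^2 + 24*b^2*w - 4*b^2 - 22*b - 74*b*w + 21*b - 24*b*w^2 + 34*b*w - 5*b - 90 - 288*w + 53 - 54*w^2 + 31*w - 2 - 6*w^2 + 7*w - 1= b^2*(24*w + 4) + b*(-24*w^2 - 40*w - 6) - 60*w^2 - 250*w - 40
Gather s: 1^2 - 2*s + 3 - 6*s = 4 - 8*s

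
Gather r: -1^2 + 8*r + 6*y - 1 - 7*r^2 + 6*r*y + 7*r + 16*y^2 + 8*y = -7*r^2 + r*(6*y + 15) + 16*y^2 + 14*y - 2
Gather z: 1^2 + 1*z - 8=z - 7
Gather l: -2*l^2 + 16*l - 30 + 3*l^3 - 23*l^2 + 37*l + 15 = 3*l^3 - 25*l^2 + 53*l - 15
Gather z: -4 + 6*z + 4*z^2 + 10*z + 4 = 4*z^2 + 16*z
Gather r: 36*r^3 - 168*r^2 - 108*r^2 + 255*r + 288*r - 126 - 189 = 36*r^3 - 276*r^2 + 543*r - 315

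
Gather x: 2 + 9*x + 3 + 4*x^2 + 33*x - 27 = 4*x^2 + 42*x - 22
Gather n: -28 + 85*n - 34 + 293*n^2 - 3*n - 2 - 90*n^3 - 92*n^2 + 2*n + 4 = -90*n^3 + 201*n^2 + 84*n - 60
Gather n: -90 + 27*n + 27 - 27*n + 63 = 0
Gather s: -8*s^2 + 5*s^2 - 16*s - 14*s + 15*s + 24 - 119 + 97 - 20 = -3*s^2 - 15*s - 18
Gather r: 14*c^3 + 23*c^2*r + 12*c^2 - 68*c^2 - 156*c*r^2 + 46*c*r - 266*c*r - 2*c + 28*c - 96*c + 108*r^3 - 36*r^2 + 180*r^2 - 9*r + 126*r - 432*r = 14*c^3 - 56*c^2 - 70*c + 108*r^3 + r^2*(144 - 156*c) + r*(23*c^2 - 220*c - 315)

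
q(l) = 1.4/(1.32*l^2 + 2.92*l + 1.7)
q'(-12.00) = 0.00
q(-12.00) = 0.01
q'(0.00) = -1.41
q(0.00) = 0.82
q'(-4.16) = 0.07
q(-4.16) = 0.11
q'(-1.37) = 31.10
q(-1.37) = 7.90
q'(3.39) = -0.02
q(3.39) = 0.05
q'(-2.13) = 1.75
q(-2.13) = 0.95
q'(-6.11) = 0.02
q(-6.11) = 0.04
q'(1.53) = -0.11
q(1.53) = 0.15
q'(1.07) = -0.20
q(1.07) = 0.22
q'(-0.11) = -1.89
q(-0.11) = 1.00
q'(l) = 1.4*(-2.64*l - 2.92)/(1.32*l^2 + 2.92*l + 1.7)^2 = (-3.696*l - 4.088)/(1.32*l^2 + 2.92*l + 1.7)^2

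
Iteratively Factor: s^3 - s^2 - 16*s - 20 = (s - 5)*(s^2 + 4*s + 4) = (s - 5)*(s + 2)*(s + 2)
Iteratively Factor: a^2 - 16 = (a - 4)*(a + 4)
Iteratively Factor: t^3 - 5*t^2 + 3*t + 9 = (t + 1)*(t^2 - 6*t + 9) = (t - 3)*(t + 1)*(t - 3)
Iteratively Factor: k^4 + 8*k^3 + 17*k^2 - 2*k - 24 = (k + 2)*(k^3 + 6*k^2 + 5*k - 12) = (k - 1)*(k + 2)*(k^2 + 7*k + 12) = (k - 1)*(k + 2)*(k + 4)*(k + 3)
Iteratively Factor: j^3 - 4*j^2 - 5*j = (j)*(j^2 - 4*j - 5) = j*(j - 5)*(j + 1)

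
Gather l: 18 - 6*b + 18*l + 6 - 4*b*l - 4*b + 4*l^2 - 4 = -10*b + 4*l^2 + l*(18 - 4*b) + 20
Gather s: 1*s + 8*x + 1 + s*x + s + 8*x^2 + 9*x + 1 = s*(x + 2) + 8*x^2 + 17*x + 2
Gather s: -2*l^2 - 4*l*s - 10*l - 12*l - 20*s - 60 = -2*l^2 - 22*l + s*(-4*l - 20) - 60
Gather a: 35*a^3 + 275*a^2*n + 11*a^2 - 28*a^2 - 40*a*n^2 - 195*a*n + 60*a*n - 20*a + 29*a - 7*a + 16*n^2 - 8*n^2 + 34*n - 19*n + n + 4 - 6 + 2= 35*a^3 + a^2*(275*n - 17) + a*(-40*n^2 - 135*n + 2) + 8*n^2 + 16*n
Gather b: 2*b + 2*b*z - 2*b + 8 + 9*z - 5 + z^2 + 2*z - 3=2*b*z + z^2 + 11*z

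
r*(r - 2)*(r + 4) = r^3 + 2*r^2 - 8*r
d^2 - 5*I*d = d*(d - 5*I)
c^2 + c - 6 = (c - 2)*(c + 3)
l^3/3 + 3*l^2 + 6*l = l*(l/3 + 1)*(l + 6)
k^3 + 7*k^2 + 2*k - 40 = (k - 2)*(k + 4)*(k + 5)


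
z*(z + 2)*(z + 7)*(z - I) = z^4 + 9*z^3 - I*z^3 + 14*z^2 - 9*I*z^2 - 14*I*z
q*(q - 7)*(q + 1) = q^3 - 6*q^2 - 7*q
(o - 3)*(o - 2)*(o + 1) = o^3 - 4*o^2 + o + 6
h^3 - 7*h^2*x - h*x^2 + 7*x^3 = (h - 7*x)*(h - x)*(h + x)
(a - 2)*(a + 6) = a^2 + 4*a - 12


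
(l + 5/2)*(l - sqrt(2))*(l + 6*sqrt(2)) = l^3 + 5*l^2/2 + 5*sqrt(2)*l^2 - 12*l + 25*sqrt(2)*l/2 - 30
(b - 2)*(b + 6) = b^2 + 4*b - 12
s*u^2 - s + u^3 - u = (s + u)*(u - 1)*(u + 1)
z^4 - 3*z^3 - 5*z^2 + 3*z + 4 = (z - 4)*(z - 1)*(z + 1)^2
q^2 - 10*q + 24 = (q - 6)*(q - 4)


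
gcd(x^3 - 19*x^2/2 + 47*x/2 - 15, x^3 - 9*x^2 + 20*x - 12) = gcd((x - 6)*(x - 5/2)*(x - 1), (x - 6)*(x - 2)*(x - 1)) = x^2 - 7*x + 6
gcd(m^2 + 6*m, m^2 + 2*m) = m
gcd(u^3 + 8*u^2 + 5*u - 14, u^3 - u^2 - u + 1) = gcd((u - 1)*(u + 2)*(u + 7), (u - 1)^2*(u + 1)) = u - 1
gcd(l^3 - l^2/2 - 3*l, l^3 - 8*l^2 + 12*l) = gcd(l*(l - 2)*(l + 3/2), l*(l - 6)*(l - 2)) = l^2 - 2*l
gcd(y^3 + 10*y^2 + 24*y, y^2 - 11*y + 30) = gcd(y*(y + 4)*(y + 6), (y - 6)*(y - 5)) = 1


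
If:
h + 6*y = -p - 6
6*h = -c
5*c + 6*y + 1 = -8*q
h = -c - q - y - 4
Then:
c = -6*y/5 - 93/5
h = y/5 + 31/10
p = -31*y/5 - 91/10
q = 23/2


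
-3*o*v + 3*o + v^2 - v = (-3*o + v)*(v - 1)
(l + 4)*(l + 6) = l^2 + 10*l + 24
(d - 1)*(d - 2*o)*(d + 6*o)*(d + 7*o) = d^4 + 11*d^3*o - d^3 + 16*d^2*o^2 - 11*d^2*o - 84*d*o^3 - 16*d*o^2 + 84*o^3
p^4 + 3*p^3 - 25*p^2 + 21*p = p*(p - 3)*(p - 1)*(p + 7)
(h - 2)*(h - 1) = h^2 - 3*h + 2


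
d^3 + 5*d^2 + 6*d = d*(d + 2)*(d + 3)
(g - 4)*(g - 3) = g^2 - 7*g + 12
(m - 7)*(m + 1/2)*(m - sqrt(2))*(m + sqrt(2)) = m^4 - 13*m^3/2 - 11*m^2/2 + 13*m + 7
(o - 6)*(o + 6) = o^2 - 36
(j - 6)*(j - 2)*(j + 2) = j^3 - 6*j^2 - 4*j + 24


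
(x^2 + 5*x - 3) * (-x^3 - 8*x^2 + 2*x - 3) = -x^5 - 13*x^4 - 35*x^3 + 31*x^2 - 21*x + 9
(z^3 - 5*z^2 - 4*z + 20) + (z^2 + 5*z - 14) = z^3 - 4*z^2 + z + 6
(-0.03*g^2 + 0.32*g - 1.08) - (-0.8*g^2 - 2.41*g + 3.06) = 0.77*g^2 + 2.73*g - 4.14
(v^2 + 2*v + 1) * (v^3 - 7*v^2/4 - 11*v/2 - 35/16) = v^5 + v^4/4 - 8*v^3 - 239*v^2/16 - 79*v/8 - 35/16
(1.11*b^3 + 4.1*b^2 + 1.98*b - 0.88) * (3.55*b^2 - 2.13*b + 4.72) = 3.9405*b^5 + 12.1907*b^4 + 3.5352*b^3 + 12.0106*b^2 + 11.22*b - 4.1536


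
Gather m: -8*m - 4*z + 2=-8*m - 4*z + 2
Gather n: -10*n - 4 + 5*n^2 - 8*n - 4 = 5*n^2 - 18*n - 8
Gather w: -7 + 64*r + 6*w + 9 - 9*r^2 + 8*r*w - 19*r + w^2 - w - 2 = -9*r^2 + 45*r + w^2 + w*(8*r + 5)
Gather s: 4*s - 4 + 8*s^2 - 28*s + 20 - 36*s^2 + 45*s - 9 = -28*s^2 + 21*s + 7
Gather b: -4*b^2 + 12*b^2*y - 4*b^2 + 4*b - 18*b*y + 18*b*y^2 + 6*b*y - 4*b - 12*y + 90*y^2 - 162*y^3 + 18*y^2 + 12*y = b^2*(12*y - 8) + b*(18*y^2 - 12*y) - 162*y^3 + 108*y^2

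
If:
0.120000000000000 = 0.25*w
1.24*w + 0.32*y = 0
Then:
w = 0.48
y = -1.86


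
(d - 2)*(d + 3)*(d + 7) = d^3 + 8*d^2 + d - 42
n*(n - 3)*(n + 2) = n^3 - n^2 - 6*n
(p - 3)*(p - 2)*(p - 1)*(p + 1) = p^4 - 5*p^3 + 5*p^2 + 5*p - 6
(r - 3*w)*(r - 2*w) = r^2 - 5*r*w + 6*w^2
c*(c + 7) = c^2 + 7*c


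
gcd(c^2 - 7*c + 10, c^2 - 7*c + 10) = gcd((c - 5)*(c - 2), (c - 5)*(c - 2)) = c^2 - 7*c + 10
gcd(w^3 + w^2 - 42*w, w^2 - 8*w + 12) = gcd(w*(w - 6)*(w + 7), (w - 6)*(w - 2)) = w - 6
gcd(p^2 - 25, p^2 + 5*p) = p + 5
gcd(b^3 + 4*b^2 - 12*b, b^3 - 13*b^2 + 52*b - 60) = b - 2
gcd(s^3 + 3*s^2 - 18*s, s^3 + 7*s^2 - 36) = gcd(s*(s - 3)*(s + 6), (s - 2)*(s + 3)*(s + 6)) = s + 6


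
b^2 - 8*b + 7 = (b - 7)*(b - 1)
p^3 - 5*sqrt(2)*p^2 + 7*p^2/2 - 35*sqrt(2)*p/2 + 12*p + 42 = (p + 7/2)*(p - 3*sqrt(2))*(p - 2*sqrt(2))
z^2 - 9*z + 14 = (z - 7)*(z - 2)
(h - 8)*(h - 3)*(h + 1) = h^3 - 10*h^2 + 13*h + 24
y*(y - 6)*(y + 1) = y^3 - 5*y^2 - 6*y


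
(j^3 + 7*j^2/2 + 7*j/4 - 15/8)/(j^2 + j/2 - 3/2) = (j^2 + 2*j - 5/4)/(j - 1)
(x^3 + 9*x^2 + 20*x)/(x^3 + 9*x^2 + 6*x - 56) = x*(x + 5)/(x^2 + 5*x - 14)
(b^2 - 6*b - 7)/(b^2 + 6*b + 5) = (b - 7)/(b + 5)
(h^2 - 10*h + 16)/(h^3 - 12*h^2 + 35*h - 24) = (h - 2)/(h^2 - 4*h + 3)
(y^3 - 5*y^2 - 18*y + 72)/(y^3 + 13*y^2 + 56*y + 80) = (y^2 - 9*y + 18)/(y^2 + 9*y + 20)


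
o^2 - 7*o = o*(o - 7)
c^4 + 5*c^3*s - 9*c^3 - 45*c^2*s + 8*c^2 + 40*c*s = c*(c - 8)*(c - 1)*(c + 5*s)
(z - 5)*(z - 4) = z^2 - 9*z + 20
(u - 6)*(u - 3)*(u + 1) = u^3 - 8*u^2 + 9*u + 18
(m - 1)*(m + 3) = m^2 + 2*m - 3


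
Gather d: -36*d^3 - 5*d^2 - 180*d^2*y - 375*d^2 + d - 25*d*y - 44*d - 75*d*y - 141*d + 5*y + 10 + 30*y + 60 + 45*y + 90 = -36*d^3 + d^2*(-180*y - 380) + d*(-100*y - 184) + 80*y + 160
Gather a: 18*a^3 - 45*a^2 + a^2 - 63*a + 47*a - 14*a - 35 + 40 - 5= 18*a^3 - 44*a^2 - 30*a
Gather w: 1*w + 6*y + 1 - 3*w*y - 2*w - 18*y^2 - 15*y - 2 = w*(-3*y - 1) - 18*y^2 - 9*y - 1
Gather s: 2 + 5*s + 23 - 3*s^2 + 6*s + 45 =-3*s^2 + 11*s + 70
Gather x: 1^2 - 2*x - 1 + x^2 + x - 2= x^2 - x - 2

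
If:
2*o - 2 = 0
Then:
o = 1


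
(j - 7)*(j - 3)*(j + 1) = j^3 - 9*j^2 + 11*j + 21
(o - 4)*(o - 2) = o^2 - 6*o + 8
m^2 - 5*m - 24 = (m - 8)*(m + 3)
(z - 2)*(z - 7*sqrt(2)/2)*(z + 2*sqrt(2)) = z^3 - 3*sqrt(2)*z^2/2 - 2*z^2 - 14*z + 3*sqrt(2)*z + 28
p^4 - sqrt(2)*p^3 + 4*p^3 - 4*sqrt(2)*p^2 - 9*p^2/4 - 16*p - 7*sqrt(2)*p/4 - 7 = (p + 1/2)*(p + 7/2)*(p - 2*sqrt(2))*(p + sqrt(2))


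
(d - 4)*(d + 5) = d^2 + d - 20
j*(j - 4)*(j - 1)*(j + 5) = j^4 - 21*j^2 + 20*j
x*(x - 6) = x^2 - 6*x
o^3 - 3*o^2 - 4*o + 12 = (o - 3)*(o - 2)*(o + 2)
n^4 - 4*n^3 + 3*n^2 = n^2*(n - 3)*(n - 1)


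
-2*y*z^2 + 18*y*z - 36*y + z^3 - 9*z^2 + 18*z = (-2*y + z)*(z - 6)*(z - 3)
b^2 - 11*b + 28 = (b - 7)*(b - 4)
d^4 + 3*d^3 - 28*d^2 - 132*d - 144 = (d - 6)*(d + 2)*(d + 3)*(d + 4)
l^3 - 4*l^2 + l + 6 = (l - 3)*(l - 2)*(l + 1)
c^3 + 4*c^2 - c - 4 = (c - 1)*(c + 1)*(c + 4)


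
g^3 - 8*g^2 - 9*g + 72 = (g - 8)*(g - 3)*(g + 3)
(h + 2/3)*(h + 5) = h^2 + 17*h/3 + 10/3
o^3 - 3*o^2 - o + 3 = (o - 3)*(o - 1)*(o + 1)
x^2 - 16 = (x - 4)*(x + 4)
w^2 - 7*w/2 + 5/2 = (w - 5/2)*(w - 1)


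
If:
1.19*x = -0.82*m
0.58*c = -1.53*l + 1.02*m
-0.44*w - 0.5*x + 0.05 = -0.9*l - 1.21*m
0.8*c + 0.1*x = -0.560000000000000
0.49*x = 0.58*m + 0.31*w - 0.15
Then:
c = -0.70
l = 0.25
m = -0.02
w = 0.55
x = 0.02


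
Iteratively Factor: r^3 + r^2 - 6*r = (r)*(r^2 + r - 6) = r*(r + 3)*(r - 2)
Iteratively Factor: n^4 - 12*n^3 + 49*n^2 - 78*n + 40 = (n - 1)*(n^3 - 11*n^2 + 38*n - 40) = (n - 5)*(n - 1)*(n^2 - 6*n + 8) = (n - 5)*(n - 4)*(n - 1)*(n - 2)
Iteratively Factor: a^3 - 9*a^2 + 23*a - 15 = (a - 1)*(a^2 - 8*a + 15) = (a - 5)*(a - 1)*(a - 3)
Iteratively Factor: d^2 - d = (d - 1)*(d)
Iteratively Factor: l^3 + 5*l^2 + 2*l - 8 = (l - 1)*(l^2 + 6*l + 8) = (l - 1)*(l + 2)*(l + 4)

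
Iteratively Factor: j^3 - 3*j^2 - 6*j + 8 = (j - 1)*(j^2 - 2*j - 8) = (j - 4)*(j - 1)*(j + 2)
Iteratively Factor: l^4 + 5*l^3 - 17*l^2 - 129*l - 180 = (l + 3)*(l^3 + 2*l^2 - 23*l - 60) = (l + 3)*(l + 4)*(l^2 - 2*l - 15) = (l + 3)^2*(l + 4)*(l - 5)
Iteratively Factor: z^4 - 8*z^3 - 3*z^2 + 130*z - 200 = (z + 4)*(z^3 - 12*z^2 + 45*z - 50) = (z - 5)*(z + 4)*(z^2 - 7*z + 10) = (z - 5)*(z - 2)*(z + 4)*(z - 5)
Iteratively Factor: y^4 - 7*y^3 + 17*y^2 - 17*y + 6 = (y - 3)*(y^3 - 4*y^2 + 5*y - 2) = (y - 3)*(y - 1)*(y^2 - 3*y + 2) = (y - 3)*(y - 2)*(y - 1)*(y - 1)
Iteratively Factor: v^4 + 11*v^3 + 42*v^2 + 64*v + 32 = (v + 4)*(v^3 + 7*v^2 + 14*v + 8) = (v + 4)^2*(v^2 + 3*v + 2) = (v + 1)*(v + 4)^2*(v + 2)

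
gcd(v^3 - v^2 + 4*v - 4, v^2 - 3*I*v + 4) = 1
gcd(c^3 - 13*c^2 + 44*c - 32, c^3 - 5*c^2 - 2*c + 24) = c - 4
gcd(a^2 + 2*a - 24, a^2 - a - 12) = a - 4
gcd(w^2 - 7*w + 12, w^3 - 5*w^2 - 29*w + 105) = w - 3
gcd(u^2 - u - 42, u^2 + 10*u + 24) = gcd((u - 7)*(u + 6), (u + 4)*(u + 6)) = u + 6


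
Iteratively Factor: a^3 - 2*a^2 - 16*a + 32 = (a + 4)*(a^2 - 6*a + 8) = (a - 2)*(a + 4)*(a - 4)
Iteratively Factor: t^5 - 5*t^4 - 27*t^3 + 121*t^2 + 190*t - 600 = (t + 4)*(t^4 - 9*t^3 + 9*t^2 + 85*t - 150) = (t + 3)*(t + 4)*(t^3 - 12*t^2 + 45*t - 50) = (t - 2)*(t + 3)*(t + 4)*(t^2 - 10*t + 25) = (t - 5)*(t - 2)*(t + 3)*(t + 4)*(t - 5)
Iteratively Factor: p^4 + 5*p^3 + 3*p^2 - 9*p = (p)*(p^3 + 5*p^2 + 3*p - 9) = p*(p + 3)*(p^2 + 2*p - 3) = p*(p - 1)*(p + 3)*(p + 3)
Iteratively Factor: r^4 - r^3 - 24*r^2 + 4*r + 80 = (r - 2)*(r^3 + r^2 - 22*r - 40) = (r - 2)*(r + 2)*(r^2 - r - 20) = (r - 2)*(r + 2)*(r + 4)*(r - 5)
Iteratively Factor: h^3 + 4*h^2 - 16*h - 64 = (h + 4)*(h^2 - 16) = (h - 4)*(h + 4)*(h + 4)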